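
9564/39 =245 +3/13 = 245.23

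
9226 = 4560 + 4666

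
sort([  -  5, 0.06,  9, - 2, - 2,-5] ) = [ - 5, - 5, - 2, -2 , 0.06, 9] 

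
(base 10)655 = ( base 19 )1F9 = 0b1010001111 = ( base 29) mh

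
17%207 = 17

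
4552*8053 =36657256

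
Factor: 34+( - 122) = -2^3*11^1 = - 88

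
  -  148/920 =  - 1 + 193/230 = -0.16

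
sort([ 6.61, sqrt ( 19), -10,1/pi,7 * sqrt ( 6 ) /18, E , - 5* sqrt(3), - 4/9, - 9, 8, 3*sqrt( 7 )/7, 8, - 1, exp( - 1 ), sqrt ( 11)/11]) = [ - 10, - 9, -5*sqrt(3 ),  -  1, - 4/9, sqrt ( 11) /11 , 1/pi  ,  exp(-1), 7*sqrt( 6) /18 , 3 * sqrt( 7)/7, E , sqrt( 19),6.61, 8, 8] 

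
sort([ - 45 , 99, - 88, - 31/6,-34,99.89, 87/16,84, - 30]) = [ - 88, - 45, - 34,  -  30, - 31/6 , 87/16 , 84,  99,99.89 ] 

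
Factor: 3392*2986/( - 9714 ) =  -2^6*3^(-1)*53^1*1493^1*1619^(-1) = - 5064256/4857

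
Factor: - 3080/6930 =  - 2^2 * 3^ ( - 2) =-4/9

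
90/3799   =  90/3799 = 0.02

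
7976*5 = 39880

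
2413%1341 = 1072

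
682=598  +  84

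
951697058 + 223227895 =1174924953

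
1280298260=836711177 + 443587083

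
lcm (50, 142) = 3550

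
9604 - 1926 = 7678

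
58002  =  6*9667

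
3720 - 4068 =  - 348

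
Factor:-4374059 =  - 4374059^1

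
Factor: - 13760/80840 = -2^3 * 47^( -1 ) = - 8/47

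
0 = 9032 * 0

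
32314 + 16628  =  48942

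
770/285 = 154/57 = 2.70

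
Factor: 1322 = 2^1*661^1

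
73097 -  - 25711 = 98808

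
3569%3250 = 319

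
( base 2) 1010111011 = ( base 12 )4a3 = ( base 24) 153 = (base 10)699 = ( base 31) mh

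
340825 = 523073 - 182248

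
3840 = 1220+2620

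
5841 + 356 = 6197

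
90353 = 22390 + 67963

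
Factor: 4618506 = 2^1*3^1*769751^1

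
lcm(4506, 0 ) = 0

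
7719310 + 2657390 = 10376700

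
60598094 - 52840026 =7758068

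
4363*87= 379581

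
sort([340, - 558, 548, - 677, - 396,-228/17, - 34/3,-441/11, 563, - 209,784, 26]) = [-677,-558 , - 396,  -  209, - 441/11, - 228/17, - 34/3, 26, 340,548,563, 784]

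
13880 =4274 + 9606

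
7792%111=22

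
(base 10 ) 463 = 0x1CF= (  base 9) 564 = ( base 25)ID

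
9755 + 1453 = 11208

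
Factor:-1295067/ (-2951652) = 431689/983884 = 2^( - 2 )*11^( - 1 )*41^1*59^( - 1 )*379^( - 1)*10529^1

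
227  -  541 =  -314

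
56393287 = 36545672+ 19847615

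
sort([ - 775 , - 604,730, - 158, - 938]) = [-938, - 775, - 604 ,  -  158,  730]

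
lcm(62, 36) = 1116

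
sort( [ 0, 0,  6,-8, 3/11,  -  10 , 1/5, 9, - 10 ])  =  [ - 10, - 10 , - 8, 0,0,1/5, 3/11, 6, 9] 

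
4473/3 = 1491  =  1491.00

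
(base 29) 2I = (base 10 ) 76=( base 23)37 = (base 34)28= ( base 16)4C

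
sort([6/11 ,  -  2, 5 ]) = [ - 2, 6/11, 5] 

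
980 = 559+421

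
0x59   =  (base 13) 6b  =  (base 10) 89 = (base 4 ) 1121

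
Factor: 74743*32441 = 2424737663 = 41^1*1823^1 * 32441^1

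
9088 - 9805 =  - 717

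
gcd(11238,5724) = 6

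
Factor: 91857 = 3^1*67^1*457^1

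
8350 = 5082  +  3268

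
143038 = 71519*2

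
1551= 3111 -1560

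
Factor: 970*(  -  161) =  - 2^1*5^1*7^1*23^1*97^1 = -156170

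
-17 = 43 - 60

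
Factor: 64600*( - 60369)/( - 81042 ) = 2^2*5^2*13^( - 1)*17^1*19^1*1039^ ( - 1)*20123^1 = 649972900/13507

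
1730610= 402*4305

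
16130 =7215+8915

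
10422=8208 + 2214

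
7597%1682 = 869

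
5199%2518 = 163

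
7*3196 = 22372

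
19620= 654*30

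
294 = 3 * 98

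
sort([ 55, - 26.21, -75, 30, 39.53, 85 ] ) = [ - 75, - 26.21,30, 39.53,55,85]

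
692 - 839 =  -  147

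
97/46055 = 97/46055 = 0.00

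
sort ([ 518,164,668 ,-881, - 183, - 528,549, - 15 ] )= [-881, - 528,-183, - 15 , 164,518,549, 668]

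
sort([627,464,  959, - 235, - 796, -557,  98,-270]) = [ - 796, - 557,  -  270, - 235,  98, 464, 627 , 959] 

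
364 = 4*91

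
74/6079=74/6079 = 0.01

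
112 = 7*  16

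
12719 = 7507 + 5212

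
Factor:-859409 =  - 67^1*101^1*127^1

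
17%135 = 17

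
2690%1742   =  948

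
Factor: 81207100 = 2^2*5^2*13^1*62467^1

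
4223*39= 164697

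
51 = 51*1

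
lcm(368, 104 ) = 4784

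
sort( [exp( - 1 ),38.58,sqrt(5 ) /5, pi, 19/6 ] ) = [ exp( - 1), sqrt(5 )/5,pi,19/6, 38.58 ] 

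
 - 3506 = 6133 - 9639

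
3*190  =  570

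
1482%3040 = 1482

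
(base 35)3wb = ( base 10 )4806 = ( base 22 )9ka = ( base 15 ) 1656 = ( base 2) 1001011000110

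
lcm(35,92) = 3220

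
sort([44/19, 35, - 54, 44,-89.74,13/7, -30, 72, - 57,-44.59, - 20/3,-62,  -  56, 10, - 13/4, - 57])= [ - 89.74,  -  62, - 57, -57, -56, -54,  -  44.59,-30, -20/3, - 13/4, 13/7, 44/19,10, 35, 44, 72] 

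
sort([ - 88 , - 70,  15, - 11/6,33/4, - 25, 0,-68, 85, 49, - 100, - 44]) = [ - 100, - 88, - 70,  -  68, - 44, - 25, - 11/6, 0 , 33/4, 15,49,85] 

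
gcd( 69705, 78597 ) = 9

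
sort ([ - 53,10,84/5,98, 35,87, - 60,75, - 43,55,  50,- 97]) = [ - 97, - 60, - 53,-43 , 10,84/5,35,50, 55, 75,87,98 ] 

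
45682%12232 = 8986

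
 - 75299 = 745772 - 821071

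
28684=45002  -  16318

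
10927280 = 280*39026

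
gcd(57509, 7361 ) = 1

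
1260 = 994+266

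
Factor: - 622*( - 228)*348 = 49351968 =2^5*3^2*19^1* 29^1 * 311^1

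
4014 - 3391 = 623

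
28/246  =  14/123 = 0.11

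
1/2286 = 1/2286 = 0.00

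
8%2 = 0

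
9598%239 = 38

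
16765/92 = 16765/92  =  182.23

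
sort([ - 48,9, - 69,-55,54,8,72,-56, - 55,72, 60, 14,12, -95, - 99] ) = [ - 99,  -  95, - 69, - 56,-55, - 55 , - 48,8,9,12,14 , 54, 60,72, 72 ] 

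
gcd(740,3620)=20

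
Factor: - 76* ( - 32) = 2^7*19^1 = 2432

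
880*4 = 3520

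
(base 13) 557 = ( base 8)1625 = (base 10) 917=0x395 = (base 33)RQ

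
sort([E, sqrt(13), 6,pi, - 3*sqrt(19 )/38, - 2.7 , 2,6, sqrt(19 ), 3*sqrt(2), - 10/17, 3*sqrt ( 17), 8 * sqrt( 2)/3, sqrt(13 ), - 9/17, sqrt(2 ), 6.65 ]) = [ - 2.7, - 10/17,- 9/17, - 3*sqrt( 19)/38,sqrt ( 2),2, E, pi,sqrt(13), sqrt(13 ), 8 * sqrt(2 )/3, 3*sqrt(2 ), sqrt(19), 6, 6,6.65, 3*sqrt( 17 ) ] 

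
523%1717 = 523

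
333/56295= 37/6255=0.01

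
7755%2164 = 1263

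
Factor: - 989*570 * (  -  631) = 355713630=2^1*3^1*5^1*19^1 *23^1*43^1*631^1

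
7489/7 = 7489/7 = 1069.86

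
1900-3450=-1550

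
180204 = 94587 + 85617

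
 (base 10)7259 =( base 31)7H5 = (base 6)53335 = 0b1110001011011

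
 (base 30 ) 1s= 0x3A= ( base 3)2011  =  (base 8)72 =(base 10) 58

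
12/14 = 6/7 = 0.86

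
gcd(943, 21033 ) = 41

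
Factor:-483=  -3^1*7^1*23^1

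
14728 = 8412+6316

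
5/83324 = 5/83324 = 0.00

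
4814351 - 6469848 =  - 1655497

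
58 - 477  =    -  419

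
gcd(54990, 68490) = 90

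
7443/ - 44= - 7443/44   =  -  169.16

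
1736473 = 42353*41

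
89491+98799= 188290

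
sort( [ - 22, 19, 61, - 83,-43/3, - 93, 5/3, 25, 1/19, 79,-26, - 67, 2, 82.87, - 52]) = [ - 93,- 83,-67,-52, - 26,-22, - 43/3, 1/19, 5/3,2, 19, 25, 61, 79, 82.87]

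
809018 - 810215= - 1197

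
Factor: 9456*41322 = 390740832 =2^5 *3^2*71^1*97^1 * 197^1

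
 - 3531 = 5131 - 8662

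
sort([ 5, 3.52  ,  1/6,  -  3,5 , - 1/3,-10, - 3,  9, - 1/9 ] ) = [ - 10,- 3,  -  3, - 1/3,-1/9,1/6, 3.52,5,5, 9]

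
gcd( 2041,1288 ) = 1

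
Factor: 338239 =11^1 * 97^1*317^1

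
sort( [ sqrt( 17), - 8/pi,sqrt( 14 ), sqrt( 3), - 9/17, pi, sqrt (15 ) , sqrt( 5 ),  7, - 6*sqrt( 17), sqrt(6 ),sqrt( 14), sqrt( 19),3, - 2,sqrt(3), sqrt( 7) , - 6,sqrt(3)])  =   [ - 6 * sqrt( 17 ) , - 6, - 8/pi,  -  2, - 9/17,sqrt( 3), sqrt( 3),sqrt( 3), sqrt ( 5), sqrt( 6), sqrt( 7) , 3,pi, sqrt( 14),sqrt( 14), sqrt( 15),sqrt( 17 ),sqrt (19),7]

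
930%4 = 2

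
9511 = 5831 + 3680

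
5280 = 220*24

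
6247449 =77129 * 81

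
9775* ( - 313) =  - 3059575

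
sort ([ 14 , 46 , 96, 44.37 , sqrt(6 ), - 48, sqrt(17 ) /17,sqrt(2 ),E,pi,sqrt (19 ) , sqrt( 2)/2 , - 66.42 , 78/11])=[ - 66.42,-48  ,  sqrt( 17 ) /17,sqrt( 2) /2,sqrt( 2 ),sqrt( 6 ),E, pi,sqrt( 19),78/11,14, 44.37, 46 , 96 ] 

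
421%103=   9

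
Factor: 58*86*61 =304268= 2^2*29^1*43^1*61^1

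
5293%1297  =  105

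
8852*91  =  805532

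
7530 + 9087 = 16617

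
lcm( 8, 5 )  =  40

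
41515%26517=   14998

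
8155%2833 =2489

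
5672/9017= 5672/9017 =0.63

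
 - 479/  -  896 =479/896 = 0.53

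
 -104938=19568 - 124506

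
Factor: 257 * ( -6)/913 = - 1542/913 = - 2^1*3^1*11^ ( - 1) *83^ (-1 )*257^1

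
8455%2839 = 2777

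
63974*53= 3390622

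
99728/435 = 229 + 113/435= 229.26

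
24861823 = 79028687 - 54166864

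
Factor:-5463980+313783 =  -13^1  *  19^1 * 29^1 * 719^1= - 5150197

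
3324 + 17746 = 21070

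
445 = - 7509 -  - 7954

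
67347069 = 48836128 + 18510941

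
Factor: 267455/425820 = 53491/85164 = 2^(-2 ) * 3^( - 1 )*47^( - 1)*149^1*151^( -1 )*359^1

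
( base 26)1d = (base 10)39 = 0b100111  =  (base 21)1I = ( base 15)29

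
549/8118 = 61/902 = 0.07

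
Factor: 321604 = 2^2 * 37^1*41^1*53^1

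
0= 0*(-96561) 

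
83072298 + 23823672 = 106895970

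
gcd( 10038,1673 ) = 1673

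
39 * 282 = 10998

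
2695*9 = 24255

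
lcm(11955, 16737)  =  83685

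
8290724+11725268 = 20015992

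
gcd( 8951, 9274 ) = 1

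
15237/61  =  249+ 48/61 = 249.79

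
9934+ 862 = 10796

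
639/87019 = 639/87019 = 0.01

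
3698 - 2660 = 1038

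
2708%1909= 799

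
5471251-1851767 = 3619484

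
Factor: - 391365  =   - 3^3 * 5^1*13^1*223^1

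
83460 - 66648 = 16812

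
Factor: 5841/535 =3^2*5^( - 1)*11^1*59^1*107^( - 1)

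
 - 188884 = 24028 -212912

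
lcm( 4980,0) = 0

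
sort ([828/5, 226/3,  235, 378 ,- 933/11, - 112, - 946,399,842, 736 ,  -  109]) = [ - 946, - 112, - 109,-933/11, 226/3,828/5,  235, 378,399,736, 842]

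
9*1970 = 17730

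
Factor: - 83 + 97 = 2^1 * 7^1 = 14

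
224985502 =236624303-11638801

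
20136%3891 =681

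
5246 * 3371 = 17684266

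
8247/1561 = 5  +  442/1561 = 5.28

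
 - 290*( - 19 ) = 5510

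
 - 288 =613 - 901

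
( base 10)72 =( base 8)110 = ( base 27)2i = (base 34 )24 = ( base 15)4C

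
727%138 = 37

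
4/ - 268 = -1/67 =- 0.01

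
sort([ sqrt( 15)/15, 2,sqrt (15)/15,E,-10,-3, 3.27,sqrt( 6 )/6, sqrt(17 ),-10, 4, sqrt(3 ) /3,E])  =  [ - 10, - 10, - 3,sqrt(15 ) /15, sqrt( 15)/15, sqrt( 6 )/6 , sqrt( 3)/3,2, E, E,  3.27, 4, sqrt( 17) ] 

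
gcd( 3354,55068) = 78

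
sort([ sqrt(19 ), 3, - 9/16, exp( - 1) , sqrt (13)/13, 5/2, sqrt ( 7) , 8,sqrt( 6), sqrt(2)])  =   [ - 9/16,sqrt ( 13)/13,exp (  -  1),sqrt(2), sqrt(6 ), 5/2,sqrt ( 7), 3,sqrt(19),8 ] 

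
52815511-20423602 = 32391909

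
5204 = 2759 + 2445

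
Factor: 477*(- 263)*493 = -3^2* 17^1* 29^1 *53^1 * 263^1 = -61847343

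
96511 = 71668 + 24843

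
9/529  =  9/529 = 0.02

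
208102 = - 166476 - -374578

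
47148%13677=6117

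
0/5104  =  0 = 0.00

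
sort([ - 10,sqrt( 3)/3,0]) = [ - 10,  0,  sqrt( 3 )/3]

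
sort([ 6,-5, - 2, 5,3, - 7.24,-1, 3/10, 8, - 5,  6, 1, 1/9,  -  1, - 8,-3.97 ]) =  [ - 8, - 7.24,  -  5, - 5, - 3.97, - 2, - 1, - 1,1/9 , 3/10,1,  3,  5, 6, 6, 8]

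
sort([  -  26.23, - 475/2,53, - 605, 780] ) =[  -  605, - 475/2, - 26.23, 53,780]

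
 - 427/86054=  -  1 + 85627/86054=   - 0.00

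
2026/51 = 39 + 37/51 = 39.73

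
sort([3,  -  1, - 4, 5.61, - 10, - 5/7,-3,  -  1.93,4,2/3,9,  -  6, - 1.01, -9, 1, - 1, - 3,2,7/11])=[ - 10, - 9,-6,- 4,-3,-3,-1.93 ,  -  1.01, - 1,-1, - 5/7,7/11,2/3,1, 2,  3, 4,5.61, 9] 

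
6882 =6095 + 787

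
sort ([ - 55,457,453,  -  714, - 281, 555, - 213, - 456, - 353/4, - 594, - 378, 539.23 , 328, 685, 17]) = [  -  714, - 594,- 456, - 378,-281,- 213, - 353/4, - 55,17, 328,453, 457, 539.23, 555,  685]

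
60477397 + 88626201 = 149103598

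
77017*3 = 231051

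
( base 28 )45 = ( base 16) 75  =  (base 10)117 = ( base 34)3f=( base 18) 69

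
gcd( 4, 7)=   1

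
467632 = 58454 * 8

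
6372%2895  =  582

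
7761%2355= 696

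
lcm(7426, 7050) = 556950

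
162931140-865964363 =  - 703033223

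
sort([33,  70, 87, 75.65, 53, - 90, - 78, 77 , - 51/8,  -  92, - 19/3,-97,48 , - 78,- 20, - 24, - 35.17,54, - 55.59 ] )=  [-97 , - 92  , - 90 , - 78, - 78, - 55.59, - 35.17, - 24, - 20, - 51/8, - 19/3, 33,48 , 53, 54,70, 75.65 , 77, 87 ]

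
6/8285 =6/8285= 0.00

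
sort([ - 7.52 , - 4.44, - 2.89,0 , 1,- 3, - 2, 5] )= [ - 7.52 , - 4.44, - 3, - 2.89, - 2, 0,1, 5 ]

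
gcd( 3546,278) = 2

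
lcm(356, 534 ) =1068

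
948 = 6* 158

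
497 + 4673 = 5170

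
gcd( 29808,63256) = 8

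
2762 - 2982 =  - 220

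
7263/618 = 2421/206 = 11.75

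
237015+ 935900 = 1172915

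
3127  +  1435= 4562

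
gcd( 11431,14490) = 161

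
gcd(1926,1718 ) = 2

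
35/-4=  - 35/4 = - 8.75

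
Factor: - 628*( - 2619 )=1644732 = 2^2 *3^3*97^1*157^1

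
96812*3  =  290436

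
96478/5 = 96478/5 = 19295.60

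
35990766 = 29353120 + 6637646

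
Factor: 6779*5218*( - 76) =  - 2688334472 = -2^3*19^1*2609^1 * 6779^1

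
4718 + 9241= 13959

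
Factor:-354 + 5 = -349 = -349^1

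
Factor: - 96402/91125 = - 2^1*3^( - 5 )*5^( - 3)*16067^1= - 32134/30375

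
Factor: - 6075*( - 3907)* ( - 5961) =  - 3^6*5^2*1987^1*  3907^1= - 141484484025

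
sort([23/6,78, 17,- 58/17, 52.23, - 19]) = [ - 19, - 58/17, 23/6, 17, 52.23,78 ]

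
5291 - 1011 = 4280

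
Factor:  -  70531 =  - 251^1*281^1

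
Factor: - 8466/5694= - 1411/949 = - 13^( - 1 ) * 17^1* 73^(-1)*83^1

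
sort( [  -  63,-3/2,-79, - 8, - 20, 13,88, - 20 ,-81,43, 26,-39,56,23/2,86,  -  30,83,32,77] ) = [-81,- 79, - 63,-39,-30, - 20, - 20 ,  -  8, - 3/2,23/2,13 , 26,32, 43,56  ,  77, 83,86,88]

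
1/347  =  1/347 = 0.00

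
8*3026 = 24208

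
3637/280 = 12+277/280 = 12.99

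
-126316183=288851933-415168116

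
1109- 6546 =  - 5437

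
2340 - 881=1459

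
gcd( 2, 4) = 2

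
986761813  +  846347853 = 1833109666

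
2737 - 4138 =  - 1401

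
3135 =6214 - 3079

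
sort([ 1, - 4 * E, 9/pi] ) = [ - 4 *E, 1,9/pi]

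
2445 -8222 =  -5777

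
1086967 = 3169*343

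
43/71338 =43/71338 = 0.00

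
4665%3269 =1396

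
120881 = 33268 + 87613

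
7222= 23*314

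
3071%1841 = 1230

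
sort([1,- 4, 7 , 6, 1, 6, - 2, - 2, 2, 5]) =[ - 4, - 2, - 2, 1, 1,  2, 5,6 , 6,  7]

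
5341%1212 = 493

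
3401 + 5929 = 9330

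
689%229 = 2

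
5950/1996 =2 + 979/998 = 2.98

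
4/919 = 4/919= 0.00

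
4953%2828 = 2125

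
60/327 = 20/109 = 0.18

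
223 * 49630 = 11067490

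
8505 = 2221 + 6284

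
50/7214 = 25/3607 = 0.01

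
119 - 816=-697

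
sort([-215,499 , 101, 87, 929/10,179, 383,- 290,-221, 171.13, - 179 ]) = [ - 290, - 221, - 215,  -  179, 87, 929/10,101, 171.13, 179, 383,499 ] 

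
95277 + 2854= 98131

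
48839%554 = 87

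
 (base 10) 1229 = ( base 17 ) 445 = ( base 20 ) 319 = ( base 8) 2315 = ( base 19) 37D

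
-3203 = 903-4106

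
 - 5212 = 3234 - 8446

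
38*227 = 8626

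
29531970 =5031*5870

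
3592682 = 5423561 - 1830879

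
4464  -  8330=  -  3866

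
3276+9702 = 12978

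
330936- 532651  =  -201715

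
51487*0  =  0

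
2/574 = 1/287=0.00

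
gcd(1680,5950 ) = 70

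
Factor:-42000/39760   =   - 75/71 = - 3^1*5^2*71^( - 1)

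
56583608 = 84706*668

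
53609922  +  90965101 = 144575023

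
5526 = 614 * 9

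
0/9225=0 = 0.00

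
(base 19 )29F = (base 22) 1j6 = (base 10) 908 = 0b1110001100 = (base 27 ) 16H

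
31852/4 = 7963=7963.00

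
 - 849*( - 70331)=59711019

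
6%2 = 0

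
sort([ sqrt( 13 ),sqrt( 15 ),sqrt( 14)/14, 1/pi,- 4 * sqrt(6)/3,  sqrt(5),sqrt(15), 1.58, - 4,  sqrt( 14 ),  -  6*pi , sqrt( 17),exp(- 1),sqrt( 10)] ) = [ - 6* pi, - 4,-4*sqrt(6)/3, sqrt( 14)/14,1/pi,exp( - 1) , 1.58,sqrt( 5),sqrt (10), sqrt(13 ),sqrt(14), sqrt( 15),sqrt( 15),sqrt( 17 )]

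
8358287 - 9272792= - 914505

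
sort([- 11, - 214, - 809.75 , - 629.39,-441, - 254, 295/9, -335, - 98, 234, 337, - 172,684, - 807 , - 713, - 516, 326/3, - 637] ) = [- 809.75,-807, - 713, - 637, - 629.39, - 516, - 441, - 335,-254, - 214 ,-172, -98, - 11,295/9, 326/3, 234,337,684 ] 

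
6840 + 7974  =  14814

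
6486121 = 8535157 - 2049036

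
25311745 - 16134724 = 9177021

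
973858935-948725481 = 25133454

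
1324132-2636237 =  - 1312105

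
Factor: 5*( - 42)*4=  - 2^3*3^1*5^1*7^1 = - 840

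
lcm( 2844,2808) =221832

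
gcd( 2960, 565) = 5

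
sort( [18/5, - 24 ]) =[-24, 18/5 ] 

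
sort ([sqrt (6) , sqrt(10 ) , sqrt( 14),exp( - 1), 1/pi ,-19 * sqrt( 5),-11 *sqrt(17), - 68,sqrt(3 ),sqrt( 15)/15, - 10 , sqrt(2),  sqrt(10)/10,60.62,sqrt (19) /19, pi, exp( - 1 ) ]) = [ - 68, - 11*sqrt(17), - 19  *  sqrt(5 ) , - 10, sqrt(19 ) /19,sqrt( 15 ) /15 , sqrt( 10 ) /10 , 1/pi, exp( - 1 ),exp( - 1 ),sqrt( 2), sqrt(3),sqrt( 6),  pi,sqrt(10),sqrt( 14), 60.62]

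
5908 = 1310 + 4598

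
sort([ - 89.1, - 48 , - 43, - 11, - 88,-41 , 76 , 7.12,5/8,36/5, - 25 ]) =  [ - 89.1, - 88, - 48, - 43, -41,  -  25, - 11,5/8,7.12,36/5,76 ]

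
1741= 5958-4217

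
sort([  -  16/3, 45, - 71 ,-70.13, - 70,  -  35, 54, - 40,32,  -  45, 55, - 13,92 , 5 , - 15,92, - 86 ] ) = [-86, - 71, - 70.13 , - 70, - 45, - 40, - 35, - 15, - 13,-16/3, 5, 32, 45,54, 55,92, 92]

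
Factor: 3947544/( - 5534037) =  - 2^3*109^1*503^1*614893^( - 1) = - 438616/614893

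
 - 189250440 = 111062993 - 300313433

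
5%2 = 1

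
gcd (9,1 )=1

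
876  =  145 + 731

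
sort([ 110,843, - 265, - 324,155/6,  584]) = [ - 324, - 265,155/6,110, 584,843]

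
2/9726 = 1/4863  =  0.00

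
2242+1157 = 3399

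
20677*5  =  103385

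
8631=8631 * 1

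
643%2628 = 643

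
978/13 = 75+3/13=75.23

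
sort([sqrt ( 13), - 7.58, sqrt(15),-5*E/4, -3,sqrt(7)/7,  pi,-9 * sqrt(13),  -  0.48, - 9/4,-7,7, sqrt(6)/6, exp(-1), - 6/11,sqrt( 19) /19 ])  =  [ - 9*sqrt (13),- 7.58,-7, - 5*E/4, - 3,  -  9/4, - 6/11,  -  0.48, sqrt( 19 ) /19, exp(-1 ),sqrt( 7)/7,  sqrt(6)/6 , pi, sqrt( 13), sqrt( 15), 7 ]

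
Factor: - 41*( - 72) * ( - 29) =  - 2^3*3^2 * 29^1  *  41^1 = - 85608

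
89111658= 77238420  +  11873238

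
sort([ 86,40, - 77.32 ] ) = [ -77.32 , 40,86 ] 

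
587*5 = 2935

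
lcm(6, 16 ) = 48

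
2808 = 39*72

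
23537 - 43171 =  - 19634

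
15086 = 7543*2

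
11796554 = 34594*341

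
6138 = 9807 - 3669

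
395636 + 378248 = 773884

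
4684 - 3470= 1214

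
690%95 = 25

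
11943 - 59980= - 48037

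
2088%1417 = 671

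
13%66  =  13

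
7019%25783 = 7019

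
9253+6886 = 16139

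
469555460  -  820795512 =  -351240052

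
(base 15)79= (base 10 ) 114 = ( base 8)162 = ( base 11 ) a4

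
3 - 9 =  - 6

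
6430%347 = 184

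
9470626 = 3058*3097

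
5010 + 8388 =13398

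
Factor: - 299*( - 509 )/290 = 152191/290 = 2^( - 1)*5^( - 1) * 13^1*23^1*29^( - 1)*509^1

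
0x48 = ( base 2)1001000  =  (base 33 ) 26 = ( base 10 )72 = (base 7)132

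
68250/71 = 961 + 19/71= 961.27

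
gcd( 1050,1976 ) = 2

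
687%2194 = 687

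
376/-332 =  - 2 + 72/83 = -1.13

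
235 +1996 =2231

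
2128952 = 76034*28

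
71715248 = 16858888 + 54856360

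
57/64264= 57/64264  =  0.00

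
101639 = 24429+77210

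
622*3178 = 1976716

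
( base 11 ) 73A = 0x37A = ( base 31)sm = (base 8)1572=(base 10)890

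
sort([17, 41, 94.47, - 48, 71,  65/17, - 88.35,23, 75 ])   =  [-88.35, - 48, 65/17, 17,  23, 41 , 71,75, 94.47] 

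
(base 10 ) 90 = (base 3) 10100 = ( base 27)39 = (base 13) 6C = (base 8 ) 132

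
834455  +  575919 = 1410374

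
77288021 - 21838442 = 55449579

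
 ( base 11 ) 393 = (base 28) GH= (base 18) 17f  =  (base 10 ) 465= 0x1D1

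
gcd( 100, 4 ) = 4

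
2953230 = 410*7203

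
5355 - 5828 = - 473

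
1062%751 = 311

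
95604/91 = 1050 + 54/91 = 1050.59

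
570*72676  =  41425320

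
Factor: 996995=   5^1 * 199399^1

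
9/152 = 9/152 =0.06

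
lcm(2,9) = 18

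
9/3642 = 3/1214 = 0.00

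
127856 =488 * 262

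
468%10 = 8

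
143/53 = 143/53 = 2.70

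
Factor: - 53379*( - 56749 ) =3029204871 =3^4*7^1  *11^2*67^1*659^1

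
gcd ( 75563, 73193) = 1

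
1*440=440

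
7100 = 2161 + 4939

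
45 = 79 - 34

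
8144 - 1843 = 6301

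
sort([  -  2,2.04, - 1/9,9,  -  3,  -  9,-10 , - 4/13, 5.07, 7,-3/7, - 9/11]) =[ - 10,  -  9, - 3, - 2, - 9/11 , - 3/7,-4/13,  -  1/9,  2.04, 5.07, 7, 9] 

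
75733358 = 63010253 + 12723105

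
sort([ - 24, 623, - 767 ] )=[ - 767, -24, 623]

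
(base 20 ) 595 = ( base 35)1RF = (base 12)1321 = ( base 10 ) 2185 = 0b100010001001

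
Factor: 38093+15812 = 5^1*10781^1=53905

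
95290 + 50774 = 146064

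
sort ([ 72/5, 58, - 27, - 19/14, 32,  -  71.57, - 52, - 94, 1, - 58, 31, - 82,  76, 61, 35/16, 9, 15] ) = [ - 94, - 82 ,-71.57, - 58, - 52, - 27, - 19/14, 1, 35/16, 9, 72/5,15, 31, 32, 58,61 , 76 ]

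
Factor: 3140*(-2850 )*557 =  - 2^3 * 3^1*5^3*19^1*157^1*557^1 = - 4984593000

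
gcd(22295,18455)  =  5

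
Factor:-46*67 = -2^1 *23^1*67^1 = -3082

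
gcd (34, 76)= 2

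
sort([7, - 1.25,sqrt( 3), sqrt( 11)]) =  [ - 1.25, sqrt( 3), sqrt(11) , 7 ]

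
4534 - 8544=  - 4010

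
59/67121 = 59/67121 = 0.00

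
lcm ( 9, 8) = 72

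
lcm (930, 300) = 9300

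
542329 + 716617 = 1258946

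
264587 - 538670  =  -274083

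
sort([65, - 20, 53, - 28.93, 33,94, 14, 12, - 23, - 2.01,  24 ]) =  [ - 28.93, - 23, - 20, - 2.01,  12, 14,24  ,  33,53,65, 94]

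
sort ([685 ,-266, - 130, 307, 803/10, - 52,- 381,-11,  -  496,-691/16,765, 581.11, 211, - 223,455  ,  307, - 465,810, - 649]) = [ - 649,-496,  -  465,- 381, - 266, - 223, - 130, - 52, - 691/16, - 11,803/10,  211, 307, 307,455,581.11,  685,  765  ,  810]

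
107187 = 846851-739664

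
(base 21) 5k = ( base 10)125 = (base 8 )175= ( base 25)50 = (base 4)1331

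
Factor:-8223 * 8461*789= - 54894519567 =- 3^2*263^1*2741^1*8461^1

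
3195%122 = 23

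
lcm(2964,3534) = 91884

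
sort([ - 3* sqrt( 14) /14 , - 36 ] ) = [ - 36,-3 * sqrt (14)/14 ]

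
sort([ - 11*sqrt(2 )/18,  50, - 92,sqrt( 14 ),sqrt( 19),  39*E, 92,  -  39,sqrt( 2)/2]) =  [  -  92 , - 39,- 11*sqrt( 2)/18,sqrt( 2 ) /2, sqrt(14 ), sqrt ( 19 ),50, 92,  39*E ]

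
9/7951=9/7951   =  0.00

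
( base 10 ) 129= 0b10000001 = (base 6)333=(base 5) 1004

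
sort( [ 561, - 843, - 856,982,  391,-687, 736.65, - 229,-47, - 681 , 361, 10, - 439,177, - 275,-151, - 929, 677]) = [  -  929, - 856, -843, - 687,-681, - 439, - 275,-229,-151, - 47,10,177, 361, 391,561,677 , 736.65,982] 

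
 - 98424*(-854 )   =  84054096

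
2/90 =1/45= 0.02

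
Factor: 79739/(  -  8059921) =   -  11^2*17^(-2)*167^ ( - 2)*659^1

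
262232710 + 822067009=1084299719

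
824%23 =19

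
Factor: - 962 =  - 2^1*13^1* 37^1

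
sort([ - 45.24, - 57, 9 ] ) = [ - 57, - 45.24,9] 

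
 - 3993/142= - 3993/142 = - 28.12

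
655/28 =655/28 = 23.39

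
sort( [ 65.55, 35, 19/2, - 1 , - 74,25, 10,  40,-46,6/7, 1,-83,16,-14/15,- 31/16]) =[ - 83, - 74 ,  -  46,  -  31/16, - 1, - 14/15, 6/7,1, 19/2, 10, 16, 25  ,  35,40,  65.55]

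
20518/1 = 20518 = 20518.00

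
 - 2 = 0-2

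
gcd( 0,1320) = 1320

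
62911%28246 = 6419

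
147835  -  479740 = - 331905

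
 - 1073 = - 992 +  - 81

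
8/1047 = 8/1047 = 0.01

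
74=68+6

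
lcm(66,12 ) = 132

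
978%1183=978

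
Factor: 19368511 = 19368511^1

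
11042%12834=11042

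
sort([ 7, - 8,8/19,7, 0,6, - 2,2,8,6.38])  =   [ -8, - 2,0, 8/19, 2,6,6.38, 7,7,8] 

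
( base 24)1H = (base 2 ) 101001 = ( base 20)21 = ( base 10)41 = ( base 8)51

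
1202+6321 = 7523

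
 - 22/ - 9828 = 11/4914 = 0.00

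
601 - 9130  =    -  8529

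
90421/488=90421/488= 185.29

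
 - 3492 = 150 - 3642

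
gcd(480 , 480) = 480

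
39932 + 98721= 138653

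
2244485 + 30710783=32955268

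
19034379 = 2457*7747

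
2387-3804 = -1417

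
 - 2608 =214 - 2822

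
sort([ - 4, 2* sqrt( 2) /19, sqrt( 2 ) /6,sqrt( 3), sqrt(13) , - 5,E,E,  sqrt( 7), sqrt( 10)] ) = [ - 5, - 4, 2*sqrt(2 )/19,sqrt(2) /6, sqrt( 3), sqrt( 7), E, E , sqrt(10),sqrt ( 13 ) ]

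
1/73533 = 1/73533 = 0.00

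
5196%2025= 1146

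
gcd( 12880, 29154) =2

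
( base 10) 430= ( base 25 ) h5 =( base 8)656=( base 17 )185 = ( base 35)ca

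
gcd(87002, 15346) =2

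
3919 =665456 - 661537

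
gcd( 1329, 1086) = 3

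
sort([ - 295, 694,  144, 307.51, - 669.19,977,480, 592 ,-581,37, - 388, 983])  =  [-669.19 , - 581 ,-388, - 295 , 37,144,307.51,480 , 592 , 694,977,983]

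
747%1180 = 747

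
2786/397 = 2786/397 =7.02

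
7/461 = 7/461  =  0.02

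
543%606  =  543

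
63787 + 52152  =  115939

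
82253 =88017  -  5764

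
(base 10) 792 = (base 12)560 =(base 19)23d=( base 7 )2211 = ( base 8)1430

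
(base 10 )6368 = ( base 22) D3A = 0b1100011100000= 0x18e0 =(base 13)2b8b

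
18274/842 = 21 + 296/421 = 21.70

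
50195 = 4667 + 45528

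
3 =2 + 1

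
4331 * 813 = 3521103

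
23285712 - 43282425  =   - 19996713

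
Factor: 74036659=151^1*490309^1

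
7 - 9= - 2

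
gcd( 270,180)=90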